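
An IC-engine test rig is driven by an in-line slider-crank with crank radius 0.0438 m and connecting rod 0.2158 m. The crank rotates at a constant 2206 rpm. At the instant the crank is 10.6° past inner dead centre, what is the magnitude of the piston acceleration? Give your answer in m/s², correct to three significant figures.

2740

ω = 2π·2206/60 = 231 rad/s
x(θ) = r cosθ + √(L² − r² sin²θ); with ω constant, a = ω²·d²x/dθ².
d²x/dθ² = −r cosθ − r²(cos2θ)/√u − r⁴ sin²2θ/(4u^{3/2}),  u = L² − r² sin²θ = 0.0465047 m².
Substituting r = 0.0438 m, L = 0.2158 m, θ = 10.6°: d²x/dθ² = -0.051359 m.
a = ω²·d²x/dθ² = (231)²·(-0.051359) = -2740.8 m/s²;  |a| = 2740.8 m/s².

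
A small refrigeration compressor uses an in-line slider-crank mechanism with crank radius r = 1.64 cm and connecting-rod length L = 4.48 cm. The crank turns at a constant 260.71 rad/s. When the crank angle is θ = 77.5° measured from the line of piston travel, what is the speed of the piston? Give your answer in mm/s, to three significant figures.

4530

ω = 260.7 rad/s
For an in-line slider-crank, x = r cosθ + √(L² − r² sin²θ), so v = −rω sinθ·[1 + r cosθ/√(L² − r² sin²θ)].
With r = 0.0164 m, L = 0.0448 m, θ = 77.5°: √(L² − r² sin²θ) = 0.041841 m.
v = −0.0164·260.7·0.97630·[1 + 0.0164·0.21644/0.041841] = -4.5284 m/s.
|v| = 4.5284 m/s = 4528.4 mm/s.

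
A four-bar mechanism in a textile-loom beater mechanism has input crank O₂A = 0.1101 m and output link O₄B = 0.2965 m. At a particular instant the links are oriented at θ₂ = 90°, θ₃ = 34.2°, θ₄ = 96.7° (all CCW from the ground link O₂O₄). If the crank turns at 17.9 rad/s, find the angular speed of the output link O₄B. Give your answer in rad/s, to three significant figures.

ω₂ = 17.9 rad/s
Differentiating the loop-closure r₂e^{iθ₂}+r₃e^{iθ₃}=r₁+r₄e^{iθ₄} gives r₂ω₂e^{iθ₂}+r₃ω₃e^{iθ₃}=r₄ω₄e^{iθ₄}.
Eliminating the other unknown: ω₄ = r₂ω₂ sin(θ₂−θ₃) / [r₄ sin(θ₄−θ₃)].
Numerator sine = +0.82708; denominator sine = +0.88701.
Result = 0.1101·17.9·(+0.82708) / (0.2965·(+0.88701)) = +6.1978 rad/s; magnitude 6.1978 rad/s.

6.20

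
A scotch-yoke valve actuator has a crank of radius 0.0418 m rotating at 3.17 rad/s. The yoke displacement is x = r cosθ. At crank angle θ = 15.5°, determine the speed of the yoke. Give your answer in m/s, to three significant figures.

0.0354

ω = 3.17 rad/s
x = r cosθ ⇒ ẋ = −rω sinθ.
|v| = rω|sinθ| = 0.0418·3.17·|sin 15.5°| = 0.035411 m/s.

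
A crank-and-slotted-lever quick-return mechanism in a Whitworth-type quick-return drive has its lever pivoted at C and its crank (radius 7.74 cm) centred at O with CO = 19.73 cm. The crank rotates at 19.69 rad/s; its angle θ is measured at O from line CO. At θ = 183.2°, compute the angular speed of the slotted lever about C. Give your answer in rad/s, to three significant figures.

12.6

ω = 19.69 rad/s
Crank pin A relative to C: A = (d + r cosθ, r sinθ); lever angle φ = atan2(r sinθ, d + r cosθ).
Differentiating tanφ: φ̇ = rω(d cosθ + r)/(d² + r² + 2dr cosθ).
d² + r² + 2dr cosθ = |CA|² = 0.0144236 m²;  d cosθ + r = -0.11959 m.
|ω_lever| = |0.0774·19.69·-0.11959| / 0.0144236 = 12.636 rad/s.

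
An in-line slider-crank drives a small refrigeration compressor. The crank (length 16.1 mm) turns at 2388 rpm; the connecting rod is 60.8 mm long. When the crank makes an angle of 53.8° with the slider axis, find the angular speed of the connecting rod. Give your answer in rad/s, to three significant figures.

ω = 250.1 rad/s (converted from 2388 rpm).
The rod makes angle φ with the slider axis where L sinφ = r sinθ; differentiating, L cosφ·φ̇ = r ω cosθ.
L cosφ = √(L² − r² sin²θ) = 0.059396 m.
|ω_rod| = r ω |cosθ| / √(L² − r² sin²θ) = 0.0161·250.1·0.59061/0.059396 = 40.034 rad/s.

40.0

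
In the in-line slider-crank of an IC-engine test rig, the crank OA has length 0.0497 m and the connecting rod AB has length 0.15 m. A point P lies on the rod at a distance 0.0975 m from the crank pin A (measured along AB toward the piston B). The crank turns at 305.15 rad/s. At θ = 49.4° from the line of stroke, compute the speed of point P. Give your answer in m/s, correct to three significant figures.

13.6

ω = 305.1 rad/s.  Crank-pin speed |V_A| = rω = 15.166 m/s, perpendicular to OA.
Rod angle: sinφ = −(r/L) sinθ ⇒ φ = -14.571°; ω_rod = −rω cosθ/√(L²−r²sin²θ) = -67.984 rad/s.
V_P = V_A + ω_rod × AP, with AP = 0.0975 m along the rod.
Components: V_Px = −rω sinθ − a·ω_rod·sinφ = -13.183 m/s;  V_Py = rω cosθ + a·ω_rod·cosφ = +3.4544 m/s.
|V_P| = √(V_Px² + V_Py²) = 13.628 m/s.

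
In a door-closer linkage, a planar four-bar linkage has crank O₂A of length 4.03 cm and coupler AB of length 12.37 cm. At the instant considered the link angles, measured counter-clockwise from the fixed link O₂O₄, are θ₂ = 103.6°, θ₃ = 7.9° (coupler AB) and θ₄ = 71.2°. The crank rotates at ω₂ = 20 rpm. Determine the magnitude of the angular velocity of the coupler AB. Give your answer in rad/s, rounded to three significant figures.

ω₂ = 2.094 rad/s (from 20 rpm).
Differentiating the loop-closure r₂e^{iθ₂}+r₃e^{iθ₃}=r₁+r₄e^{iθ₄} gives r₂ω₂e^{iθ₂}+r₃ω₃e^{iθ₃}=r₄ω₄e^{iθ₄}.
Eliminating the other unknown: ω₃ = r₂ω₂ sin(θ₄−θ₂) / [r₃ sin(θ₃−θ₄)].
Numerator sine = -0.53583; denominator sine = -0.89337.
Result = 0.0403·2.094·(-0.53583) / (0.1237·(-0.89337)) = +0.40925 rad/s; magnitude 0.40925 rad/s.

0.409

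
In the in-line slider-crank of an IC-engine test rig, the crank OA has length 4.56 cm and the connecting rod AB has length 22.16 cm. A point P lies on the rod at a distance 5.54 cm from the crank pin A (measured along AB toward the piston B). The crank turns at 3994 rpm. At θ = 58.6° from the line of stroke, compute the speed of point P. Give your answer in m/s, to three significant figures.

18.3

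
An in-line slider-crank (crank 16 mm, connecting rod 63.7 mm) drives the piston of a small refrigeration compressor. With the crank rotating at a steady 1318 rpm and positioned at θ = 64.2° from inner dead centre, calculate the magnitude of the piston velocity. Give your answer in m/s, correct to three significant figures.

ω = 2π·1318/60 = 138 rad/s
For an in-line slider-crank, x = r cosθ + √(L² − r² sin²θ), so v = −rω sinθ·[1 + r cosθ/√(L² − r² sin²θ)].
With r = 0.016 m, L = 0.0637 m, θ = 64.2°: √(L² − r² sin²θ) = 0.06205 m.
v = −0.016·138·0.90032·[1 + 0.016·0.43523/0.06205] = -2.2113 m/s.
|v| = 2.2113 m/s.

2.21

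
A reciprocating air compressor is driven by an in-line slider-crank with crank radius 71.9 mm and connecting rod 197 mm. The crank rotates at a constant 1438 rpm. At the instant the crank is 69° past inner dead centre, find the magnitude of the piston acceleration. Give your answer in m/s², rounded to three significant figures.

125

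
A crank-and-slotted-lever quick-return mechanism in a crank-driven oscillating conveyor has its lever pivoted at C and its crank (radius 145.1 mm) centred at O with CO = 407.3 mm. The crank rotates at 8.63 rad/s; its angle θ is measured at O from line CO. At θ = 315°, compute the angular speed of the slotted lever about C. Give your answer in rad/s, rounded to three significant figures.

2.00

ω = 8.63 rad/s
Crank pin A relative to C: A = (d + r cosθ, r sinθ); lever angle φ = atan2(r sinθ, d + r cosθ).
Differentiating tanφ: φ̇ = rω(d cosθ + r)/(d² + r² + 2dr cosθ).
d² + r² + 2dr cosθ = |CA|² = 0.270526 m²;  d cosθ + r = +0.4331 m.
|ω_lever| = |0.1451·8.63·+0.4331| / 0.270526 = 2.0048 rad/s.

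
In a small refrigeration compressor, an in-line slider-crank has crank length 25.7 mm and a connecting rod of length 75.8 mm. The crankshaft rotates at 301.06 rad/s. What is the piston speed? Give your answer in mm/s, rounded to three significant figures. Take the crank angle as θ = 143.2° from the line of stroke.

3350

ω = 301.1 rad/s
For an in-line slider-crank, x = r cosθ + √(L² − r² sin²θ), so v = −rω sinθ·[1 + r cosθ/√(L² − r² sin²θ)].
With r = 0.0257 m, L = 0.0758 m, θ = 143.2°: √(L² − r² sin²θ) = 0.07422 m.
v = −0.0257·301.1·0.59902·[1 + 0.0257·-0.80073/0.07422] = -3.3497 m/s.
|v| = 3.3497 m/s = 3349.7 mm/s.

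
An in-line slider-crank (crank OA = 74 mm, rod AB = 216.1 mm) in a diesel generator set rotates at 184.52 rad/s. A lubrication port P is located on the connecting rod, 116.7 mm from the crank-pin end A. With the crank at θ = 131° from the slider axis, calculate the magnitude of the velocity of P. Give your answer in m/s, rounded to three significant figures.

ω = 184.5 rad/s.  Crank-pin speed |V_A| = rω = 13.654 m/s, perpendicular to OA.
Rod angle: sinφ = −(r/L) sinθ ⇒ φ = -14.977°; ω_rod = −rω cosθ/√(L²−r²sin²θ) = +42.912 rad/s.
V_P = V_A + ω_rod × AP, with AP = 0.1167 m along the rod.
Components: V_Px = −rω sinθ − a·ω_rod·sinφ = -9.011 m/s;  V_Py = rω cosθ + a·ω_rod·cosφ = -4.1205 m/s.
|V_P| = √(V_Px² + V_Py²) = 9.9084 m/s.

9.91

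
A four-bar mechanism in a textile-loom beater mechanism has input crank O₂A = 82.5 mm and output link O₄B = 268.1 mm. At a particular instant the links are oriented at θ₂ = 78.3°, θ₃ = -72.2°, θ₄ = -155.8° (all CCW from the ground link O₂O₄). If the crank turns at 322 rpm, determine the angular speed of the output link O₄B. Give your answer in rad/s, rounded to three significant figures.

ω₂ = 33.72 rad/s (from 322 rpm).
Differentiating the loop-closure r₂e^{iθ₂}+r₃e^{iθ₃}=r₁+r₄e^{iθ₄} gives r₂ω₂e^{iθ₂}+r₃ω₃e^{iθ₃}=r₄ω₄e^{iθ₄}.
Eliminating the other unknown: ω₄ = r₂ω₂ sin(θ₂−θ₃) / [r₄ sin(θ₄−θ₃)].
Numerator sine = +0.49242; denominator sine = -0.99377.
Result = 0.0825·33.72·(+0.49242) / (0.2681·(-0.99377)) = -5.1416 rad/s; magnitude 5.1416 rad/s.

5.14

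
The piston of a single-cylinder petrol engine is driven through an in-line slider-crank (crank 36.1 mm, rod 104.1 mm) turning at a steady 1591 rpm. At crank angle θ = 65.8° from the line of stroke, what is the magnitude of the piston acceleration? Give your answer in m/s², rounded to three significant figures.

174

ω = 2π·1591/60 = 166.6 rad/s
x(θ) = r cosθ + √(L² − r² sin²θ); with ω constant, a = ω²·d²x/dθ².
d²x/dθ² = −r cosθ − r²(cos2θ)/√u − r⁴ sin²2θ/(4u^{3/2}),  u = L² − r² sin²θ = 0.00975259 m².
Substituting r = 0.0361 m, L = 0.1041 m, θ = 65.8°: d²x/dθ² = -0.0062833 m.
a = ω²·d²x/dθ² = (166.6)²·(-0.0062833) = -174.42 m/s²;  |a| = 174.42 m/s².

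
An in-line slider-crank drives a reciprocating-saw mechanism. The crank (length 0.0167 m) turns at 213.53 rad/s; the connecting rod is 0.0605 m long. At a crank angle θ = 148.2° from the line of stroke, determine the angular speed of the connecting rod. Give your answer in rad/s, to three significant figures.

ω = 213.5 rad/s
The rod makes angle φ with the slider axis where L sinφ = r sinθ; differentiating, L cosφ·φ̇ = r ω cosθ.
L cosφ = √(L² − r² sin²θ) = 0.059857 m.
|ω_rod| = r ω |cosθ| / √(L² − r² sin²θ) = 0.0167·213.5·0.84989/0.059857 = 50.632 rad/s.

50.6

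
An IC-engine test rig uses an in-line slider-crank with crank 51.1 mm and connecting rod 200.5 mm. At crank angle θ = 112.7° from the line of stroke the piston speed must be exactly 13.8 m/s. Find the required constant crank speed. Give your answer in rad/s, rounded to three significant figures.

For an in-line slider-crank, |v_piston| = rω|sinθ|·[1 + r cosθ/√(L² − r² sin²θ)].
With r = 0.0511 m, L = 0.2005 m, θ = 112.7°: the bracketed kinematic factor |dx/dθ| = 0.042371 m.
ω = v/|dx/dθ| = 13.8/0.042371 = 325.69 rad/s.

326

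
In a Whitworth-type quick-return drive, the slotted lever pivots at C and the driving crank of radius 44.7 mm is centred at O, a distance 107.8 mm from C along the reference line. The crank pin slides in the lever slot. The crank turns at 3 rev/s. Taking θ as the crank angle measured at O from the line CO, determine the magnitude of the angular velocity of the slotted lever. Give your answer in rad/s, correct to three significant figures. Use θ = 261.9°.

2.03

ω = 18.85 rad/s (from 3 rev/s).
Crank pin A relative to C: A = (d + r cosθ, r sinθ); lever angle φ = atan2(r sinθ, d + r cosθ).
Differentiating tanφ: φ̇ = rω(d cosθ + r)/(d² + r² + 2dr cosθ).
d² + r² + 2dr cosθ = |CA|² = 0.012261 m²;  d cosθ + r = +0.029511 m.
|ω_lever| = |0.0447·18.85·+0.029511| / 0.012261 = 2.028 rad/s.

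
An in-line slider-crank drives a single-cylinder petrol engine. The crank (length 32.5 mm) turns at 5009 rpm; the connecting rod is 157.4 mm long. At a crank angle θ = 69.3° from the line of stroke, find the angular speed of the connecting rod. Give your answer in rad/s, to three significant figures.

ω = 524.5 rad/s (converted from 5009 rpm).
The rod makes angle φ with the slider axis where L sinφ = r sinθ; differentiating, L cosφ·φ̇ = r ω cosθ.
L cosφ = √(L² − r² sin²θ) = 0.15444 m.
|ω_rod| = r ω |cosθ| / √(L² − r² sin²θ) = 0.0325·524.5·0.35347/0.15444 = 39.019 rad/s.

39.0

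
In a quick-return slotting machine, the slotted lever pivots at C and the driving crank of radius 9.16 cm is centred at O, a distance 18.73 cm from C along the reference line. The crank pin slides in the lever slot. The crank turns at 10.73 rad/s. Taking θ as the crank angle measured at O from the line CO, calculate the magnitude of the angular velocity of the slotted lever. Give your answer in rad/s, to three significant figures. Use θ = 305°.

ω = 10.73 rad/s
Crank pin A relative to C: A = (d + r cosθ, r sinθ); lever angle φ = atan2(r sinθ, d + r cosθ).
Differentiating tanφ: φ̇ = rω(d cosθ + r)/(d² + r² + 2dr cosθ).
d² + r² + 2dr cosθ = |CA|² = 0.0631532 m²;  d cosθ + r = +0.19903 m.
|ω_lever| = |0.0916·10.73·+0.19903| / 0.0631532 = 3.0976 rad/s.

3.10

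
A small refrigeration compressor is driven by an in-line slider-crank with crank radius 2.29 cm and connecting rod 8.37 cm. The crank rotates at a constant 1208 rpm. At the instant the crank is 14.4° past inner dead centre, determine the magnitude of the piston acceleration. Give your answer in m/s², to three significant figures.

ω = 2π·1208/60 = 126.5 rad/s
x(θ) = r cosθ + √(L² − r² sin²θ); with ω constant, a = ω²·d²x/dθ².
d²x/dθ² = −r cosθ − r²(cos2θ)/√u − r⁴ sin²2θ/(4u^{3/2}),  u = L² − r² sin²θ = 0.00697326 m².
Substituting r = 0.0229 m, L = 0.0837 m, θ = 14.4°: d²x/dθ² = -0.027711 m.
a = ω²·d²x/dθ² = (126.5)²·(-0.027711) = -443.45 m/s²;  |a| = 443.45 m/s².

443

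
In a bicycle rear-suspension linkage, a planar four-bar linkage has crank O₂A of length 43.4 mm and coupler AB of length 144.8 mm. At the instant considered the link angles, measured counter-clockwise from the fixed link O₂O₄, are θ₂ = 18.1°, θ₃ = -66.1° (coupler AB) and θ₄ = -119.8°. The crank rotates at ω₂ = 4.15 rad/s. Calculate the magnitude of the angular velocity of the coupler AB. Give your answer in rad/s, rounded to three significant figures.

1.03

ω₂ = 4.15 rad/s
Differentiating the loop-closure r₂e^{iθ₂}+r₃e^{iθ₃}=r₁+r₄e^{iθ₄} gives r₂ω₂e^{iθ₂}+r₃ω₃e^{iθ₃}=r₄ω₄e^{iθ₄}.
Eliminating the other unknown: ω₃ = r₂ω₂ sin(θ₄−θ₂) / [r₃ sin(θ₃−θ₄)].
Numerator sine = -0.67043; denominator sine = +0.80593.
Result = 0.0434·4.15·(-0.67043) / (0.1448·(+0.80593)) = -1.0347 rad/s; magnitude 1.0347 rad/s.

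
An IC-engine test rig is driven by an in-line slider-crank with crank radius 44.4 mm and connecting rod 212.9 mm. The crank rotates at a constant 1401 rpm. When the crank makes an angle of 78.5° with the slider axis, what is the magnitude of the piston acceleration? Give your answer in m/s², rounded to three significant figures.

3.47

ω = 2π·1401/60 = 146.7 rad/s
x(θ) = r cosθ + √(L² − r² sin²θ); with ω constant, a = ω²·d²x/dθ².
d²x/dθ² = −r cosθ − r²(cos2θ)/√u − r⁴ sin²2θ/(4u^{3/2}),  u = L² − r² sin²θ = 0.0434334 m².
Substituting r = 0.0444 m, L = 0.2129 m, θ = 78.5°: d²x/dθ² = -0.00016109 m.
a = ω²·d²x/dθ² = (146.7)²·(-0.00016109) = -3.4674 m/s²;  |a| = 3.4674 m/s².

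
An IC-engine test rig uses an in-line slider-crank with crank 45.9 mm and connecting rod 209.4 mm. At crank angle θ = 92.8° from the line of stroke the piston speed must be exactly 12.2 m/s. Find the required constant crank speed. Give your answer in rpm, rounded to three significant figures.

2570

For an in-line slider-crank, |v_piston| = rω|sinθ|·[1 + r cosθ/√(L² − r² sin²θ)].
With r = 0.0459 m, L = 0.2094 m, θ = 92.8°: the bracketed kinematic factor |dx/dθ| = 0.045342 m.
ω = v/|dx/dθ| = 12.2/0.045342 = 269.07 rad/s.
N = 60ω/(2π) = 2569.4 rpm.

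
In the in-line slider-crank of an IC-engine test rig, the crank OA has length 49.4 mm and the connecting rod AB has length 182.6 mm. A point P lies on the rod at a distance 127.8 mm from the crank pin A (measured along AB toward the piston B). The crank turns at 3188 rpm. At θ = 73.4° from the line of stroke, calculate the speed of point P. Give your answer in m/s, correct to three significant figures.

ω = 333.8 rad/s.  Crank-pin speed |V_A| = rω = 16.492 m/s, perpendicular to OA.
Rod angle: sinφ = −(r/L) sinθ ⇒ φ = -15.026°; ω_rod = −rω cosθ/√(L²−r²sin²θ) = -26.716 rad/s.
V_P = V_A + ω_rod × AP, with AP = 0.1278 m along the rod.
Components: V_Px = −rω sinθ − a·ω_rod·sinφ = -16.69 m/s;  V_Py = rω cosθ + a·ω_rod·cosφ = +1.414 m/s.
|V_P| = √(V_Px² + V_Py²) = 16.75 m/s.

16.7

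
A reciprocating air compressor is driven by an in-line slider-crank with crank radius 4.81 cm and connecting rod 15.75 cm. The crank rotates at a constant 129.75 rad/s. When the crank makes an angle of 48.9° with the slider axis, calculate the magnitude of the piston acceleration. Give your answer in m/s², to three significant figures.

504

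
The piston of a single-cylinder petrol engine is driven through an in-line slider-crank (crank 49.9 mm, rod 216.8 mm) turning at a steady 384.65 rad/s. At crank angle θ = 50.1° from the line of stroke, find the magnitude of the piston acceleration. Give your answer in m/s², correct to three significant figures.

ω = 384.6 rad/s
x(θ) = r cosθ + √(L² − r² sin²θ); with ω constant, a = ω²·d²x/dθ².
d²x/dθ² = −r cosθ − r²(cos2θ)/√u − r⁴ sin²2θ/(4u^{3/2}),  u = L² − r² sin²θ = 0.0455368 m².
Substituting r = 0.0499 m, L = 0.2168 m, θ = 50.1°: d²x/dθ² = -0.030097 m.
a = ω²·d²x/dθ² = (384.6)²·(-0.030097) = -4452.9 m/s²;  |a| = 4452.9 m/s².

4450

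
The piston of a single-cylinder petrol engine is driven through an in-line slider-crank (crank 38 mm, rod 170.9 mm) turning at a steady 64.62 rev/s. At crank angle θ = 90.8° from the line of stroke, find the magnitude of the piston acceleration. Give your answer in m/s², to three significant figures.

1520

ω = 2π·64.6 = 406 rad/s
x(θ) = r cosθ + √(L² − r² sin²θ); with ω constant, a = ω²·d²x/dθ².
d²x/dθ² = −r cosθ − r²(cos2θ)/√u − r⁴ sin²2θ/(4u^{3/2}),  u = L² − r² sin²θ = 0.0277631 m².
Substituting r = 0.038 m, L = 0.1709 m, θ = 90.8°: d²x/dθ² = +0.0091934 m.
a = ω²·d²x/dθ² = (406)²·(+0.0091934) = +1515.5 m/s²;  |a| = 1515.5 m/s².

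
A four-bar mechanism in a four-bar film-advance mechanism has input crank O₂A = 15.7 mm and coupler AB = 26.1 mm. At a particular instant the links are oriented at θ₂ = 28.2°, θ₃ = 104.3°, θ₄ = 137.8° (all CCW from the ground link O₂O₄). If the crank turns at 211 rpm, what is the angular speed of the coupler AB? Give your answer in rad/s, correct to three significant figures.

22.7

ω₂ = 22.1 rad/s (from 211 rpm).
Differentiating the loop-closure r₂e^{iθ₂}+r₃e^{iθ₃}=r₁+r₄e^{iθ₄} gives r₂ω₂e^{iθ₂}+r₃ω₃e^{iθ₃}=r₄ω₄e^{iθ₄}.
Eliminating the other unknown: ω₃ = r₂ω₂ sin(θ₄−θ₂) / [r₃ sin(θ₃−θ₄)].
Numerator sine = +0.94206; denominator sine = -0.55194.
Result = 0.0157·22.1·(+0.94206) / (0.0261·(-0.55194)) = -22.686 rad/s; magnitude 22.686 rad/s.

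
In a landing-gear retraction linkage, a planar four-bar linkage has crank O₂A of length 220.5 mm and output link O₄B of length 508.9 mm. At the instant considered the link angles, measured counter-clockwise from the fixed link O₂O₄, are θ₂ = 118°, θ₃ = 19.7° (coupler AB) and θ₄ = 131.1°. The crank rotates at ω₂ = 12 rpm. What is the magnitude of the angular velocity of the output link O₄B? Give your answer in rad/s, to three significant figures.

0.579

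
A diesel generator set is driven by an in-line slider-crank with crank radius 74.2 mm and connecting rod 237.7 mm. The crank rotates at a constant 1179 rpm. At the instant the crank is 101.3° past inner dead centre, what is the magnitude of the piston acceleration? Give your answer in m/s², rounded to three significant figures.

563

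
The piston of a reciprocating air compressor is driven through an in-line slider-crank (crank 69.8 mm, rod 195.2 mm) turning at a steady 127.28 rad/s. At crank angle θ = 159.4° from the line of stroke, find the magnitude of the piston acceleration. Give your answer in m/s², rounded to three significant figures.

ω = 127.3 rad/s
x(θ) = r cosθ + √(L² − r² sin²θ); with ω constant, a = ω²·d²x/dθ².
d²x/dθ² = −r cosθ − r²(cos2θ)/√u − r⁴ sin²2θ/(4u^{3/2}),  u = L² − r² sin²θ = 0.0374999 m².
Substituting r = 0.0698 m, L = 0.1952 m, θ = 159.4°: d²x/dθ² = +0.046052 m.
a = ω²·d²x/dθ² = (127.3)²·(+0.046052) = +746.06 m/s²;  |a| = 746.06 m/s².

746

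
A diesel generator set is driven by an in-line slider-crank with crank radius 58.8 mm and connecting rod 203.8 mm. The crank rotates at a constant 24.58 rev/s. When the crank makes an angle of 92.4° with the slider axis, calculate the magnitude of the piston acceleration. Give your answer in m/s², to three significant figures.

480

ω = 2π·24.6 = 154.4 rad/s
x(θ) = r cosθ + √(L² − r² sin²θ); with ω constant, a = ω²·d²x/dθ².
d²x/dθ² = −r cosθ − r²(cos2θ)/√u − r⁴ sin²2θ/(4u^{3/2}),  u = L² − r² sin²θ = 0.0380831 m².
Substituting r = 0.0588 m, L = 0.2038 m, θ = 92.4°: d²x/dθ² = +0.020114 m.
a = ω²·d²x/dθ² = (154.4)²·(+0.020114) = +479.76 m/s²;  |a| = 479.76 m/s².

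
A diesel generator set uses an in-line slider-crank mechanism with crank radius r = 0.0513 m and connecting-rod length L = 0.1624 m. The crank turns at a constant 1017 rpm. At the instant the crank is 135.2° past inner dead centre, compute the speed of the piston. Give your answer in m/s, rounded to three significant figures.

ω = 2π·1017/60 = 106.5 rad/s
For an in-line slider-crank, x = r cosθ + √(L² − r² sin²θ), so v = −rω sinθ·[1 + r cosθ/√(L² − r² sin²θ)].
With r = 0.0513 m, L = 0.1624 m, θ = 135.2°: √(L² − r² sin²θ) = 0.15833 m.
v = −0.0513·106.5·0.70463·[1 + 0.0513·-0.70957/0.15833] = -2.9646 m/s.
|v| = 2.9646 m/s.

2.96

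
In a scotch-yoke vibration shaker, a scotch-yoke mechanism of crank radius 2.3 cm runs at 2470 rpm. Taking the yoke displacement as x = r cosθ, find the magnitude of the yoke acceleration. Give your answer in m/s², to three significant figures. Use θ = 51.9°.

949

ω = 258.7 rad/s (from 2470 rpm).
x = r cosθ ⇒ ẍ = −rω² cosθ (ω constant).
|a| = rω²|cosθ| = 0.023·(258.7)²·|cos 51.9°| = 949.49 m/s².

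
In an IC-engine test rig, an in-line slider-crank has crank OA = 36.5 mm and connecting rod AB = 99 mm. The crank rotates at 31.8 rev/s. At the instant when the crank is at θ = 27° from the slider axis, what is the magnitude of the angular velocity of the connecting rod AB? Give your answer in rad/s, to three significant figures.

66.6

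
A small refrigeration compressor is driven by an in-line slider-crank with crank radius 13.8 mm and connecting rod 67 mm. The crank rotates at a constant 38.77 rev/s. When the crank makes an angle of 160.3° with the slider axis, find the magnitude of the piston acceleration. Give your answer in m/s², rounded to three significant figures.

ω = 2π·38.8 = 243.6 rad/s
x(θ) = r cosθ + √(L² − r² sin²θ); with ω constant, a = ω²·d²x/dθ².
d²x/dθ² = −r cosθ − r²(cos2θ)/√u − r⁴ sin²2θ/(4u^{3/2}),  u = L² − r² sin²θ = 0.00446736 m².
Substituting r = 0.0138 m, L = 0.067 m, θ = 160.3°: d²x/dθ² = +0.010778 m.
a = ω²·d²x/dθ² = (243.6)²·(+0.010778) = +639.59 m/s²;  |a| = 639.59 m/s².

640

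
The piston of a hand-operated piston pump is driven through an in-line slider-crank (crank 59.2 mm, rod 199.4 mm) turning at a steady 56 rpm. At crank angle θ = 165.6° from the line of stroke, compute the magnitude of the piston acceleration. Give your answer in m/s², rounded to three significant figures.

1.44

ω = 2π·56/60 = 5.864 rad/s
x(θ) = r cosθ + √(L² − r² sin²θ); with ω constant, a = ω²·d²x/dθ².
d²x/dθ² = −r cosθ − r²(cos2θ)/√u − r⁴ sin²2θ/(4u^{3/2}),  u = L² − r² sin²θ = 0.0395436 m².
Substituting r = 0.0592 m, L = 0.1994 m, θ = 165.6°: d²x/dθ² = +0.041805 m.
a = ω²·d²x/dθ² = (5.864)²·(+0.041805) = +1.4377 m/s²;  |a| = 1.4377 m/s².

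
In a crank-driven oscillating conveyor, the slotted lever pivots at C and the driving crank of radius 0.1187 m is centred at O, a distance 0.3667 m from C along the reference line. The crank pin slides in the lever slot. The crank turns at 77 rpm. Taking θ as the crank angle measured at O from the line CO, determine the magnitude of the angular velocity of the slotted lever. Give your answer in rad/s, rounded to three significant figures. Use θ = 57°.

ω = 8.063 rad/s (from 77 rpm).
Crank pin A relative to C: A = (d + r cosθ, r sinθ); lever angle φ = atan2(r sinθ, d + r cosθ).
Differentiating tanφ: φ̇ = rω(d cosθ + r)/(d² + r² + 2dr cosθ).
d² + r² + 2dr cosθ = |CA|² = 0.195972 m²;  d cosθ + r = +0.31842 m.
|ω_lever| = |0.1187·8.063·+0.31842| / 0.195972 = 1.5552 rad/s.

1.56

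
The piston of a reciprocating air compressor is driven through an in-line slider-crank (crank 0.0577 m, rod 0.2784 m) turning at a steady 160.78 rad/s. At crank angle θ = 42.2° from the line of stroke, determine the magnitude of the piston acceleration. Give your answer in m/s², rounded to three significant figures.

ω = 160.8 rad/s
x(θ) = r cosθ + √(L² − r² sin²θ); with ω constant, a = ω²·d²x/dθ².
d²x/dθ² = −r cosθ − r²(cos2θ)/√u − r⁴ sin²2θ/(4u^{3/2}),  u = L² − r² sin²θ = 0.0760044 m².
Substituting r = 0.0577 m, L = 0.2784 m, θ = 42.2°: d²x/dθ² = -0.044054 m.
a = ω²·d²x/dθ² = (160.8)²·(-0.044054) = -1138.8 m/s²;  |a| = 1138.8 m/s².

1140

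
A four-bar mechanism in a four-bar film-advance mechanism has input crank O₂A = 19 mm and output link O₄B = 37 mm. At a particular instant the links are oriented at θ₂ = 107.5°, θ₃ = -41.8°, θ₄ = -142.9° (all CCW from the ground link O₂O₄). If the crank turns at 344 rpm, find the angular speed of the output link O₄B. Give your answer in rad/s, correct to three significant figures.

9.62

ω₂ = 36.02 rad/s (from 344 rpm).
Differentiating the loop-closure r₂e^{iθ₂}+r₃e^{iθ₃}=r₁+r₄e^{iθ₄} gives r₂ω₂e^{iθ₂}+r₃ω₃e^{iθ₃}=r₄ω₄e^{iθ₄}.
Eliminating the other unknown: ω₄ = r₂ω₂ sin(θ₂−θ₃) / [r₄ sin(θ₄−θ₃)].
Numerator sine = +0.51054; denominator sine = -0.98129.
Result = 0.019·36.02·(+0.51054) / (0.037·(-0.98129)) = -9.6244 rad/s; magnitude 9.6244 rad/s.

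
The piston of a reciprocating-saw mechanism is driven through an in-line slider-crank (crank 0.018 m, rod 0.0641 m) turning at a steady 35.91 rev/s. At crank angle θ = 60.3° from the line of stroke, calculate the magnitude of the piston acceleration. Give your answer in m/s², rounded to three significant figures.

ω = 2π·35.9 = 225.6 rad/s
x(θ) = r cosθ + √(L² − r² sin²θ); with ω constant, a = ω²·d²x/dθ².
d²x/dθ² = −r cosθ − r²(cos2θ)/√u − r⁴ sin²2θ/(4u^{3/2}),  u = L² − r² sin²θ = 0.00386435 m².
Substituting r = 0.018 m, L = 0.0641 m, θ = 60.3°: d²x/dθ² = -0.0063461 m.
a = ω²·d²x/dθ² = (225.6)²·(-0.0063461) = -323.07 m/s²;  |a| = 323.07 m/s².

323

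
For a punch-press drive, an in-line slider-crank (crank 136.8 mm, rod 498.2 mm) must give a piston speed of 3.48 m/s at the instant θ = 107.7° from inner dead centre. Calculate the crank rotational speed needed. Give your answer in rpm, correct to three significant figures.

279

For an in-line slider-crank, |v_piston| = rω|sinθ|·[1 + r cosθ/√(L² − r² sin²θ)].
With r = 0.1368 m, L = 0.4982 m, θ = 107.7°: the bracketed kinematic factor |dx/dθ| = 0.11905 m.
ω = v/|dx/dθ| = 3.48/0.11905 = 29.231 rad/s.
N = 60ω/(2π) = 279.14 rpm.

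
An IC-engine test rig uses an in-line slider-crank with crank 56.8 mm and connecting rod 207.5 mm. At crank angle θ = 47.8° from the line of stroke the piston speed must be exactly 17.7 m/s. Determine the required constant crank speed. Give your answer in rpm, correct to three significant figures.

3380

For an in-line slider-crank, |v_piston| = rω|sinθ|·[1 + r cosθ/√(L² − r² sin²θ)].
With r = 0.0568 m, L = 0.2075 m, θ = 47.8°: the bracketed kinematic factor |dx/dθ| = 0.049979 m.
ω = v/|dx/dθ| = 17.7/0.049979 = 354.15 rad/s.
N = 60ω/(2π) = 3381.9 rpm.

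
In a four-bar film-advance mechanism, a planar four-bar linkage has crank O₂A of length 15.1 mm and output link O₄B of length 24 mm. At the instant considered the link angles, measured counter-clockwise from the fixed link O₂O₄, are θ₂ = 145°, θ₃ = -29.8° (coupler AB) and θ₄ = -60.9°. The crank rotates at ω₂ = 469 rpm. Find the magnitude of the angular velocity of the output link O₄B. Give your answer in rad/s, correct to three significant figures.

5.42

ω₂ = 49.11 rad/s (from 469 rpm).
Differentiating the loop-closure r₂e^{iθ₂}+r₃e^{iθ₃}=r₁+r₄e^{iθ₄} gives r₂ω₂e^{iθ₂}+r₃ω₃e^{iθ₃}=r₄ω₄e^{iθ₄}.
Eliminating the other unknown: ω₄ = r₂ω₂ sin(θ₂−θ₃) / [r₄ sin(θ₄−θ₃)].
Numerator sine = +0.09063; denominator sine = -0.51653.
Result = 0.0151·49.11·(+0.09063) / (0.024·(-0.51653)) = -5.4219 rad/s; magnitude 5.4219 rad/s.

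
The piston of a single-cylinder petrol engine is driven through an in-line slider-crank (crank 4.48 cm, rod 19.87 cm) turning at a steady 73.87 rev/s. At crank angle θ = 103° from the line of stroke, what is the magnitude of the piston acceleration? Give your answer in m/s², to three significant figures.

ω = 2π·73.9 = 464.1 rad/s
x(θ) = r cosθ + √(L² − r² sin²θ); with ω constant, a = ω²·d²x/dθ².
d²x/dθ² = −r cosθ − r²(cos2θ)/√u − r⁴ sin²2θ/(4u^{3/2}),  u = L² − r² sin²θ = 0.0375762 m².
Substituting r = 0.0448 m, L = 0.1987 m, θ = 103°: d²x/dθ² = +0.019357 m.
a = ω²·d²x/dθ² = (464.1)²·(+0.019357) = +4170 m/s²;  |a| = 4170 m/s².

4170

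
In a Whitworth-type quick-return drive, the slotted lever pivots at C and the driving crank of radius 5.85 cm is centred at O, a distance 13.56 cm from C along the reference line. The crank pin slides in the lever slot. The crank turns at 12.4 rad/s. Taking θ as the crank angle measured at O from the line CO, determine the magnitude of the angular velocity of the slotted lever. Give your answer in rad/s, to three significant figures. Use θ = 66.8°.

2.89

ω = 12.4 rad/s
Crank pin A relative to C: A = (d + r cosθ, r sinθ); lever angle φ = atan2(r sinθ, d + r cosθ).
Differentiating tanφ: φ̇ = rω(d cosθ + r)/(d² + r² + 2dr cosθ).
d² + r² + 2dr cosθ = |CA|² = 0.0280596 m²;  d cosθ + r = +0.11192 m.
|ω_lever| = |0.0585·12.4·+0.11192| / 0.0280596 = 2.8933 rad/s.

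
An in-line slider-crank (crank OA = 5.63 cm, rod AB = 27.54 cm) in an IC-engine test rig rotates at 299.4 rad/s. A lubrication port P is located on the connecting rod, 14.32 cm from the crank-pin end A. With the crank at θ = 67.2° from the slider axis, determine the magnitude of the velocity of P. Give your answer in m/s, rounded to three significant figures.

ω = 299.4 rad/s.  Crank-pin speed |V_A| = rω = 16.856 m/s, perpendicular to OA.
Rod angle: sinφ = −(r/L) sinθ ⇒ φ = -10.863°; ω_rod = −rω cosθ/√(L²−r²sin²θ) = -24.151 rad/s.
V_P = V_A + ω_rod × AP, with AP = 0.1432 m along the rod.
Components: V_Px = −rω sinθ − a·ω_rod·sinφ = -16.191 m/s;  V_Py = rω cosθ + a·ω_rod·cosφ = +3.1356 m/s.
|V_P| = √(V_Px² + V_Py²) = 16.492 m/s.

16.5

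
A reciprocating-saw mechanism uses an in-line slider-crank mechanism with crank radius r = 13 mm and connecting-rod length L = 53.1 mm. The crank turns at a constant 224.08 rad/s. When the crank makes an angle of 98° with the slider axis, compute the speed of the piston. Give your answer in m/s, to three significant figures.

2.78

ω = 224.1 rad/s
For an in-line slider-crank, x = r cosθ + √(L² − r² sin²θ), so v = −rω sinθ·[1 + r cosθ/√(L² − r² sin²θ)].
With r = 0.013 m, L = 0.0531 m, θ = 98°: √(L² − r² sin²θ) = 0.051516 m.
v = −0.013·224.1·0.99027·[1 + 0.013·-0.13917/0.051516] = -2.7834 m/s.
|v| = 2.7834 m/s.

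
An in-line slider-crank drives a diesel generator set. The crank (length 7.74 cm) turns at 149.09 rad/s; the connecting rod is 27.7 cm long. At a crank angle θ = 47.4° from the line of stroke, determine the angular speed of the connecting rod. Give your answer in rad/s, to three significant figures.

28.8

ω = 149.1 rad/s
The rod makes angle φ with the slider axis where L sinφ = r sinθ; differentiating, L cosφ·φ̇ = r ω cosθ.
L cosφ = √(L² − r² sin²θ) = 0.27108 m.
|ω_rod| = r ω |cosθ| / √(L² − r² sin²θ) = 0.0774·149.1·0.67688/0.27108 = 28.814 rad/s.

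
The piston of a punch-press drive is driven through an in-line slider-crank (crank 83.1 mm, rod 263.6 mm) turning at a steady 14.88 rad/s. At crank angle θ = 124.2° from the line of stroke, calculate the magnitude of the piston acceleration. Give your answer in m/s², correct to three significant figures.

12.4

ω = 14.88 rad/s
x(θ) = r cosθ + √(L² − r² sin²θ); with ω constant, a = ω²·d²x/dθ².
d²x/dθ² = −r cosθ − r²(cos2θ)/√u − r⁴ sin²2θ/(4u^{3/2}),  u = L² − r² sin²θ = 0.0647611 m².
Substituting r = 0.0831 m, L = 0.2636 m, θ = 124.2°: d²x/dθ² = +0.056073 m.
a = ω²·d²x/dθ² = (14.88)²·(+0.056073) = +12.415 m/s²;  |a| = 12.415 m/s².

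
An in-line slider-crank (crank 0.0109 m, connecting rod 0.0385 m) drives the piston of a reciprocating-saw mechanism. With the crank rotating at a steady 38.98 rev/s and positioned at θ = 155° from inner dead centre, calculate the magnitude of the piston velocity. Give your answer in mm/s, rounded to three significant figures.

837

ω = 2π·39 = 244.9 rad/s
For an in-line slider-crank, x = r cosθ + √(L² − r² sin²θ), so v = −rω sinθ·[1 + r cosθ/√(L² − r² sin²θ)].
With r = 0.0109 m, L = 0.0385 m, θ = 155°: √(L² − r² sin²θ) = 0.038223 m.
v = −0.0109·244.9·0.42262·[1 + 0.0109·-0.90631/0.038223] = -0.83664 m/s.
|v| = 0.83664 m/s = 836.64 mm/s.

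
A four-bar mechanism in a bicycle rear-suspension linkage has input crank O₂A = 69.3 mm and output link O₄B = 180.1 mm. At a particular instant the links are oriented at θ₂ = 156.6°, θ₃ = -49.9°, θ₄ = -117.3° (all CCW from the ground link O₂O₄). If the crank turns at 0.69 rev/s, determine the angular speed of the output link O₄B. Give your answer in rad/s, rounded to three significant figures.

0.806

ω₂ = 4.335 rad/s (from 0.69 rev/s).
Differentiating the loop-closure r₂e^{iθ₂}+r₃e^{iθ₃}=r₁+r₄e^{iθ₄} gives r₂ω₂e^{iθ₂}+r₃ω₃e^{iθ₃}=r₄ω₄e^{iθ₄}.
Eliminating the other unknown: ω₄ = r₂ω₂ sin(θ₂−θ₃) / [r₄ sin(θ₄−θ₃)].
Numerator sine = -0.44620; denominator sine = -0.92321.
Result = 0.0693·4.335·(-0.44620) / (0.1801·(-0.92321)) = +0.80626 rad/s; magnitude 0.80626 rad/s.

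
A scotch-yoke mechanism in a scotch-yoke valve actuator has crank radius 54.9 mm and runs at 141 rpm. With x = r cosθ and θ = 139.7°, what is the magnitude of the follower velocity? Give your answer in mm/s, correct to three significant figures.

524

ω = 14.77 rad/s (from 141 rpm).
x = r cosθ ⇒ ẋ = −rω sinθ.
|v| = rω|sinθ| = 0.0549·14.77·|sin 139.7°| = 0.5243 m/s = 524.3 mm/s.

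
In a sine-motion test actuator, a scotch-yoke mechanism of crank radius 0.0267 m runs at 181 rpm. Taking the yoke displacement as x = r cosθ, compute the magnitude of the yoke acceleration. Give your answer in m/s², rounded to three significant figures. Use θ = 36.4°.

7.72

ω = 18.95 rad/s (from 181 rpm).
x = r cosθ ⇒ ẍ = −rω² cosθ (ω constant).
|a| = rω²|cosθ| = 0.0267·(18.95)²·|cos 36.4°| = 7.7208 m/s².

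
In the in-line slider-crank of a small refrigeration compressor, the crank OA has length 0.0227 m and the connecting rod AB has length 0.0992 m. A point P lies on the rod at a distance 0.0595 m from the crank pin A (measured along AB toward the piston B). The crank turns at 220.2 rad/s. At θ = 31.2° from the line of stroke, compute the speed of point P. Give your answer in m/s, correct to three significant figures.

ω = 220.2 rad/s.  Crank-pin speed |V_A| = rω = 4.9985 m/s, perpendicular to OA.
Rod angle: sinφ = −(r/L) sinθ ⇒ φ = -6.808°; ω_rod = −rω cosθ/√(L²−r²sin²θ) = -43.407 rad/s.
V_P = V_A + ω_rod × AP, with AP = 0.0595 m along the rod.
Components: V_Px = −rω sinθ − a·ω_rod·sinφ = -2.8955 m/s;  V_Py = rω cosθ + a·ω_rod·cosφ = +1.7111 m/s.
|V_P| = √(V_Px² + V_Py²) = 3.3633 m/s.

3.36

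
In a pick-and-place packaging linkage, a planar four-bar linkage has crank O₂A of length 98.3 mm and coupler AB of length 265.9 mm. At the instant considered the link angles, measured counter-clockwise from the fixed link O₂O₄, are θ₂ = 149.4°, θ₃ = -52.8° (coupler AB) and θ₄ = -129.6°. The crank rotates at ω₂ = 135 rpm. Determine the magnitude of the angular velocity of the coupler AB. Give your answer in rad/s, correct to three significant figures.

5.30

ω₂ = 14.14 rad/s (from 135 rpm).
Differentiating the loop-closure r₂e^{iθ₂}+r₃e^{iθ₃}=r₁+r₄e^{iθ₄} gives r₂ω₂e^{iθ₂}+r₃ω₃e^{iθ₃}=r₄ω₄e^{iθ₄}.
Eliminating the other unknown: ω₃ = r₂ω₂ sin(θ₄−θ₂) / [r₃ sin(θ₃−θ₄)].
Numerator sine = +0.98769; denominator sine = +0.97358.
Result = 0.0983·14.14·(+0.98769) / (0.2659·(+0.97358)) = +5.3021 rad/s; magnitude 5.3021 rad/s.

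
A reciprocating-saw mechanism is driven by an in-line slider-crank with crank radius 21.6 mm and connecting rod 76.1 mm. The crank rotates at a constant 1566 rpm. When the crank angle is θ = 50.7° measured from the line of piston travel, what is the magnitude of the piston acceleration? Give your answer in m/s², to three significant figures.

338

ω = 2π·1566/60 = 164 rad/s
x(θ) = r cosθ + √(L² − r² sin²θ); with ω constant, a = ω²·d²x/dθ².
d²x/dθ² = −r cosθ − r²(cos2θ)/√u − r⁴ sin²2θ/(4u^{3/2}),  u = L² − r² sin²θ = 0.00551182 m².
Substituting r = 0.0216 m, L = 0.0761 m, θ = 50.7°: d²x/dθ² = -0.012567 m.
a = ω²·d²x/dθ² = (164)²·(-0.012567) = -337.96 m/s²;  |a| = 337.96 m/s².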